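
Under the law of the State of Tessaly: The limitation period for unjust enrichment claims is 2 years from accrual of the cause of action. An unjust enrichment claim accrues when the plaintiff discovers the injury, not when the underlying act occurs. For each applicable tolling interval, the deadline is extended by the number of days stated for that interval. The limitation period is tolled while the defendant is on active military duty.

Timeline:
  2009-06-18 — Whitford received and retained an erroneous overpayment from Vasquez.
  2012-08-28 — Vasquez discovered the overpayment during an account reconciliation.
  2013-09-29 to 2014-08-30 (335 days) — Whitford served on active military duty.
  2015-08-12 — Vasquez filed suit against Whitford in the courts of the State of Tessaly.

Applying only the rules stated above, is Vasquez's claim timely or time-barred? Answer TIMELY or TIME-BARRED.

TIME-BARRED

Under the discovery rule, the claim accrued on 2012-08-28, when Vasquez discovered the injury — not on the 2009-06-18 date of the underlying act.
The untolled deadline — 2 years after 2012-08-28 — is 2014-08-28.
The period was tolled for 335 days by the defendant's active military service (2013-09-29 to 2014-08-30), pushing the deadline to 2015-07-29.
Vasquez filed on 2015-08-12, after the 2015-07-29 deadline, so the action is time-barred.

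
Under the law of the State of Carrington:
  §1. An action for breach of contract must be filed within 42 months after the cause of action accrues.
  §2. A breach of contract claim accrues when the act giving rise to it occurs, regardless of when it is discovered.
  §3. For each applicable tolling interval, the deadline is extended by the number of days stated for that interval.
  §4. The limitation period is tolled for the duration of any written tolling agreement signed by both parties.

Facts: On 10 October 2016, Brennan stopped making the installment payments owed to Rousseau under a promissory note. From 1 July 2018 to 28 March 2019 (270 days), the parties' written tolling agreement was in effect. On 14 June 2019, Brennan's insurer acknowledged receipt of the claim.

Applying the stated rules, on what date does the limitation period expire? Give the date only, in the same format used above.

The cause of action accrued on 10 October 2016, the date of the act.
The untolled deadline — 42 months after 10 October 2016 — is 10 April 2020.
The written tolling agreement from 1 July 2018 to 28 March 2019 tolled the period for 270 days, extending the deadline to 5 January 2021.
None of the other events listed affects the running of the period under the stated rules.

5 January 2021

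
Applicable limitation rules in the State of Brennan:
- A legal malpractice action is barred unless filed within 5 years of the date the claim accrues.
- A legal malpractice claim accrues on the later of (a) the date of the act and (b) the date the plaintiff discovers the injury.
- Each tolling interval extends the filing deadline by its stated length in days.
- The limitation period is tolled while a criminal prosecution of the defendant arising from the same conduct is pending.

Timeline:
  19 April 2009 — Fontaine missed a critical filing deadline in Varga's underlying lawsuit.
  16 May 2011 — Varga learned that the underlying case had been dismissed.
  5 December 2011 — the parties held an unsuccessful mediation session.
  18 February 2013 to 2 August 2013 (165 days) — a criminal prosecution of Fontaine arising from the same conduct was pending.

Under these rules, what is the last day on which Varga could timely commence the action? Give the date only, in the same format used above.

The claim accrued on 16 May 2011 — the later of the 19 April 2009 act and the 16 May 2011 discovery.
The untolled deadline — 5 years after 16 May 2011 — is 16 May 2016.
The period was tolled for 165 days by the pending criminal prosecution (18 February 2013 to 2 August 2013), pushing the deadline to 28 October 2016.
None of the other events listed affects the running of the period under the stated rules.

28 October 2016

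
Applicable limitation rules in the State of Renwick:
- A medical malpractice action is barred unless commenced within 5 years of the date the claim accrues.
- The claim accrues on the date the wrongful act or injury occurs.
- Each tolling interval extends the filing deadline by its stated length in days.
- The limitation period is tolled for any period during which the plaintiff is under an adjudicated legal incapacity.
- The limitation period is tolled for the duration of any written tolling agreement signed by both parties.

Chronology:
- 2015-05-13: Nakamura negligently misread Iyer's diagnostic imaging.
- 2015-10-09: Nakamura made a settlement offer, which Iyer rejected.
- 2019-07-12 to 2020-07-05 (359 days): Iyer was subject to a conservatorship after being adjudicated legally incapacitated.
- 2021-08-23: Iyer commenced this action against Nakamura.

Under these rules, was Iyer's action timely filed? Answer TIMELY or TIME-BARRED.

TIME-BARRED

The claim accrued on 2015-05-13, the date of the act.
5 years from 2015-05-13 is 2020-05-13.
The period was tolled for 359 days by the plaintiff's legal incapacity (2019-07-12 to 2020-07-05), pushing the deadline to 2021-05-07.
None of the other events listed affects the running of the period under the stated rules.
Filing on 2021-08-23 missed the 2021-05-07 deadline — the action is time-barred.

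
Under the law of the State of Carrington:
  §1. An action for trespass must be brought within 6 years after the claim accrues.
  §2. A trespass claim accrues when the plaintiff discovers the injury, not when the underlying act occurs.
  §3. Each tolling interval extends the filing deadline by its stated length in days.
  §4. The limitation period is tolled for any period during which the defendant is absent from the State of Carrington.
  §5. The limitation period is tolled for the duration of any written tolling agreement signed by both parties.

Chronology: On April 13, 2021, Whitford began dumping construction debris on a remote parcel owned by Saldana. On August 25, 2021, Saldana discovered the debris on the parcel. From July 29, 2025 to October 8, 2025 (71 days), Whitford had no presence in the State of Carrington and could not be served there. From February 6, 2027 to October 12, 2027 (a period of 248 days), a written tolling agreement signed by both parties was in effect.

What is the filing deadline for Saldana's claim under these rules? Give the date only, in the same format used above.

July 9, 2028

The claim did not accrue until Saldana discovered the injury on August 25, 2021; the April 13, 2021 act date does not start the clock under the stated rule.
6 years from August 25, 2021 is August 25, 2027.
Because the defendant's absence from the jurisdiction ran from July 29, 2025 to October 8, 2025, the deadline is extended by 71 days to November 4, 2027.
The written tolling agreement from February 6, 2027 to October 12, 2027 tolled the period for 248 days, extending the deadline to July 9, 2028.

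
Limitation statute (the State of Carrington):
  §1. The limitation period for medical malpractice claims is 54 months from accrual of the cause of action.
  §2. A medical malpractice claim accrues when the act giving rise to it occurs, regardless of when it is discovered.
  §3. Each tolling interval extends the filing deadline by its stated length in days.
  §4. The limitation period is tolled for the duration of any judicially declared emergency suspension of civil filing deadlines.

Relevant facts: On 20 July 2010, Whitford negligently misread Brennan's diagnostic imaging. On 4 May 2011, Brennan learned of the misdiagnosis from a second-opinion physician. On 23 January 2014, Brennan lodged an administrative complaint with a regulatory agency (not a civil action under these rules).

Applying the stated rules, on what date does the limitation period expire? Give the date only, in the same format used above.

Accrual is governed by the date of the act, so the period began to run on 20 July 2010; the later discovery on 4 May 2011 is irrelevant under the stated rule.
The untolled deadline — 54 months after 20 July 2010 — is 20 January 2015.
Nothing else in the chronology tolls or restarts the period.

20 January 2015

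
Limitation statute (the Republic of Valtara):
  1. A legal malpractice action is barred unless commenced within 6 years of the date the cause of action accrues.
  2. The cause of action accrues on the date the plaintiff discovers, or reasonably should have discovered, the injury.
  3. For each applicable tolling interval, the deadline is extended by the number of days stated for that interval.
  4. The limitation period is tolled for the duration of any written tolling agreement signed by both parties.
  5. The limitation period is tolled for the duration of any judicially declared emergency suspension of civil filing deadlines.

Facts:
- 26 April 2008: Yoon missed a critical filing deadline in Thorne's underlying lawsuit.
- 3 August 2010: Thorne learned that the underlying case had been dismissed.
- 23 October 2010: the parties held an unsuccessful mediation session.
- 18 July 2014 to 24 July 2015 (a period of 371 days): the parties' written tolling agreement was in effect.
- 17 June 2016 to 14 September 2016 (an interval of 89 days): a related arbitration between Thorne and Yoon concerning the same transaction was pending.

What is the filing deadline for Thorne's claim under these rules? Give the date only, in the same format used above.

9 August 2017

The claim did not accrue until Thorne discovered the injury on 3 August 2010; the 26 April 2008 act date does not start the clock under the stated rule.
6 years from 3 August 2010 is 3 August 2016.
Because the written tolling agreement ran from 18 July 2014 to 24 July 2015, the deadline is extended by 371 days to 9 August 2017.
Although a pending arbitration ran from 17 June 2016 to 14 September 2016, the stated rules do not make that a tolling event, so it is disregarded.
None of the other events listed affects the running of the period under the stated rules.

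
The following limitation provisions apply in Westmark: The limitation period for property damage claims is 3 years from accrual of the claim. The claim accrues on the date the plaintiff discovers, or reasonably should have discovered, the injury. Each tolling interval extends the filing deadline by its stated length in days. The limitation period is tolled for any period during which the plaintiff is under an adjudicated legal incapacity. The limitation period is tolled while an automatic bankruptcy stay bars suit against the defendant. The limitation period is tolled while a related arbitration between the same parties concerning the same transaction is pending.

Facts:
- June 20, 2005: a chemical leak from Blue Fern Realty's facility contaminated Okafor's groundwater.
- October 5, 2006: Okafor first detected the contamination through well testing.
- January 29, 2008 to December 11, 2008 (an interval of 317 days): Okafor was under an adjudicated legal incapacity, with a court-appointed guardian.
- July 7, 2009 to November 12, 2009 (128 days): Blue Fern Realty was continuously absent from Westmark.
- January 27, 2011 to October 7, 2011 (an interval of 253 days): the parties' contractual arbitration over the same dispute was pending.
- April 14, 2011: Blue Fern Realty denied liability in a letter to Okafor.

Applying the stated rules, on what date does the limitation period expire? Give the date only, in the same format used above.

Under the discovery rule, the claim accrued on October 5, 2006, when Okafor discovered the injury — not on the June 20, 2005 date of the underlying act.
3 years from October 5, 2006 is October 5, 2009.
The plaintiff's legal incapacity from January 29, 2008 to December 11, 2008 tolled the period for 317 days, extending the deadline to August 18, 2010.
By the time the pending related arbitration began on January 27, 2011, the limitation period had already expired on August 18, 2010; that interval cannot revive it.
Although the defendant's absence ran from July 7, 2009 to November 12, 2009, the stated rules do not make that a tolling event, so it is disregarded.
The other events in the timeline have no effect on the limitation period under the stated rules.

August 18, 2010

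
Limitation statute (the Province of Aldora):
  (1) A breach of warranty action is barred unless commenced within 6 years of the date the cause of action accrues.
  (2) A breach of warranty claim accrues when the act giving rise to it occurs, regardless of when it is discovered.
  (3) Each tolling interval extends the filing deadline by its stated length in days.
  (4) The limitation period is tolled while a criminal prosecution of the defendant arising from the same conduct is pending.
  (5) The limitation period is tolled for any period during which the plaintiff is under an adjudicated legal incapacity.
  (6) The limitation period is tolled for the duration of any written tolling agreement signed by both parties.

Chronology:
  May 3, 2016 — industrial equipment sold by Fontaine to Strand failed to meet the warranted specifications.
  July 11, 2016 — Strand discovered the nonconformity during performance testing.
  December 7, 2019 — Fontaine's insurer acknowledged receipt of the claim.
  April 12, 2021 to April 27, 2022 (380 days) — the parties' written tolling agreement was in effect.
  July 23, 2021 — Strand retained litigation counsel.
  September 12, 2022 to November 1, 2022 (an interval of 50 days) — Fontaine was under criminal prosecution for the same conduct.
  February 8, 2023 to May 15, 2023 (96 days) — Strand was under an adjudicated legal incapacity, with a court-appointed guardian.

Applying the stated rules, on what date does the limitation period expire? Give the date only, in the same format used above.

October 11, 2023

The claim accrued on May 3, 2016, when the wrongful act occurred; under the stated occurrence rule the July 11, 2016 discovery does not delay accrual.
Adding the 6 years base period to May 3, 2016 gives a deadline of May 3, 2022, before any tolling.
The written tolling agreement from April 12, 2021 to April 27, 2022 tolled the period for 380 days, extending the deadline to May 18, 2023.
Because the pending criminal prosecution ran from September 12, 2022 to November 1, 2022, the deadline is extended by 50 days to July 7, 2023.
The period was tolled for 96 days by the plaintiff's legal incapacity (February 8, 2023 to May 15, 2023), pushing the deadline to October 11, 2023.
Nothing else in the chronology tolls or restarts the period.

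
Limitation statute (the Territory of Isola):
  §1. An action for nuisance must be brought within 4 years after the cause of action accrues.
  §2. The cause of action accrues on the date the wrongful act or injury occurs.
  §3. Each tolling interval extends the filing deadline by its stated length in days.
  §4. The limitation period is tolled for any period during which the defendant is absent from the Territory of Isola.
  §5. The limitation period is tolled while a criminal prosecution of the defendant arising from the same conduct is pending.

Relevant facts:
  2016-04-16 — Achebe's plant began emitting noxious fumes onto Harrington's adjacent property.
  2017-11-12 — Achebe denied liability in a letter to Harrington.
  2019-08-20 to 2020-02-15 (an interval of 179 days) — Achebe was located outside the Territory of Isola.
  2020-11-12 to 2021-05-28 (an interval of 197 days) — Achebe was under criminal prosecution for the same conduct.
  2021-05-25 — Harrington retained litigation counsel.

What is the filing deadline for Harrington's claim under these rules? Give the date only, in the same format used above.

2020-10-12

The limitation period began to run on 2016-04-16.
Adding the 4 years base period to 2016-04-16 gives a deadline of 2020-04-16, before any tolling.
The defendant's absence from the jurisdiction from 2019-08-20 to 2020-02-15 tolled the period for 179 days, extending the deadline to 2020-10-12.
By the time the pending criminal prosecution began on 2020-11-12, the limitation period had already expired on 2020-10-12; that interval cannot revive it.
None of the other events listed affects the running of the period under the stated rules.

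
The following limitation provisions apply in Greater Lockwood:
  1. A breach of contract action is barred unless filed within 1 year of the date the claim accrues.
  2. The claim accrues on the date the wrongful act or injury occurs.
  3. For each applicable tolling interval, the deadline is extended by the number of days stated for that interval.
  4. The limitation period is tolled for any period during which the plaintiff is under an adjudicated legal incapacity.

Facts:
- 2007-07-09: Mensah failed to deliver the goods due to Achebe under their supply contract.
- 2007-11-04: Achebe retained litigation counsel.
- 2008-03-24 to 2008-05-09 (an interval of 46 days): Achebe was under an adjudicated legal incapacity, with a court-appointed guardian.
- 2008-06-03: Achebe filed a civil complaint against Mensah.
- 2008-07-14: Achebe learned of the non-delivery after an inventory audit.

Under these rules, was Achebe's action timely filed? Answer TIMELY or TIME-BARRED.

TIMELY

Because the rule ties accrual to occurrence, the claim accrued on 2007-07-09, not on the 2008-07-14 discovery date.
The untolled deadline — 1 year after 2007-07-09 — is 2008-07-09.
The plaintiff's legal incapacity from 2008-03-24 to 2008-05-09 tolled the period for 46 days, extending the deadline to 2008-08-24.
The other events in the timeline have no effect on the limitation period under the stated rules.
Achebe filed on 2008-06-03, before the 2008-08-24 deadline, so the action is timely.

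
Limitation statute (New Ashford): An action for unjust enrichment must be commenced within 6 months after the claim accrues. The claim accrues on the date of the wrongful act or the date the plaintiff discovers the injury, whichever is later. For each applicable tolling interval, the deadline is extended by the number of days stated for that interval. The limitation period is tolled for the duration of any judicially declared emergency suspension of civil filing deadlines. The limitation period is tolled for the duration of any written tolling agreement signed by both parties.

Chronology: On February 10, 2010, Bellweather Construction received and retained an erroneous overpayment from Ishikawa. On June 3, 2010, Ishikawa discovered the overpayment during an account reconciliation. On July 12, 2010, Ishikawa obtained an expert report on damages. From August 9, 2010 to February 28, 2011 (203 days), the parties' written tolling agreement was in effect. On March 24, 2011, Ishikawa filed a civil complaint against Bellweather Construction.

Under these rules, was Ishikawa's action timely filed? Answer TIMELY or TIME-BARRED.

Because discovery on June 3, 2010 post-dates the February 10, 2010 act, accrual under the later-of rule falls on June 3, 2010.
6 months from June 3, 2010 is December 3, 2010.
Because the written tolling agreement ran from August 9, 2010 to February 28, 2011, the deadline is extended by 203 days to June 24, 2011.
Nothing else in the chronology tolls or restarts the period.
The March 24, 2011 filing precedes the June 24, 2011 deadline; the claim is timely.

TIMELY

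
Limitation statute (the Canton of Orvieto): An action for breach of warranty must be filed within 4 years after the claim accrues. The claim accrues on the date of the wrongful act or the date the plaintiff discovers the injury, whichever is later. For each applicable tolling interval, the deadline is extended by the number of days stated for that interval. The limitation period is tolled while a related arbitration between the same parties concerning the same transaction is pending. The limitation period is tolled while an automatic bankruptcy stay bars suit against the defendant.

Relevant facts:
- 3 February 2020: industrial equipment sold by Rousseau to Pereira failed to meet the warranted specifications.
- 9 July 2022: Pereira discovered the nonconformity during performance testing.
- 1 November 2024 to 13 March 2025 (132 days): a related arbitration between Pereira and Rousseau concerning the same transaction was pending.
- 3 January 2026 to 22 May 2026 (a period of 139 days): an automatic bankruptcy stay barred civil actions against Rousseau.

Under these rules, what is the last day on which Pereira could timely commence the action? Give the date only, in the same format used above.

6 April 2027

The claim accrued on 9 July 2022 — the later of the 3 February 2020 act and the 9 July 2022 discovery.
Adding the 4 years base period to 9 July 2022 gives a deadline of 9 July 2026, before any tolling.
The period was tolled for 132 days by the pending related arbitration (1 November 2024 to 13 March 2025), pushing the deadline to 18 November 2026.
Because the automatic bankruptcy stay ran from 3 January 2026 to 22 May 2026, the deadline is extended by 139 days to 6 April 2027.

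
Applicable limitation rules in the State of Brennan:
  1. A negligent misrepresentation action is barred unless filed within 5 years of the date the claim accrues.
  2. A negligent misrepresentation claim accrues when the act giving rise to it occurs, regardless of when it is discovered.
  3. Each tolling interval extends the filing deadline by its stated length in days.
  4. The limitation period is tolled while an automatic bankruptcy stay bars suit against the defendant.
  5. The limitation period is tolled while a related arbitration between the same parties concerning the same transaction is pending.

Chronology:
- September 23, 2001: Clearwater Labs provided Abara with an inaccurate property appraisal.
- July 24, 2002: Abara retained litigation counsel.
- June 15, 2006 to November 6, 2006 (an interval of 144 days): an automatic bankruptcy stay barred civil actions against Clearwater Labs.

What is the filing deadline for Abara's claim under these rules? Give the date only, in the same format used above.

February 14, 2007

The claim accrued on September 23, 2001, when the wrongful act occurred.
Adding the 5 years base period to September 23, 2001 gives a deadline of September 23, 2006, before any tolling.
The period was tolled for 144 days by the automatic bankruptcy stay (June 15, 2006 to November 6, 2006), pushing the deadline to February 14, 2007.
None of the other events listed affects the running of the period under the stated rules.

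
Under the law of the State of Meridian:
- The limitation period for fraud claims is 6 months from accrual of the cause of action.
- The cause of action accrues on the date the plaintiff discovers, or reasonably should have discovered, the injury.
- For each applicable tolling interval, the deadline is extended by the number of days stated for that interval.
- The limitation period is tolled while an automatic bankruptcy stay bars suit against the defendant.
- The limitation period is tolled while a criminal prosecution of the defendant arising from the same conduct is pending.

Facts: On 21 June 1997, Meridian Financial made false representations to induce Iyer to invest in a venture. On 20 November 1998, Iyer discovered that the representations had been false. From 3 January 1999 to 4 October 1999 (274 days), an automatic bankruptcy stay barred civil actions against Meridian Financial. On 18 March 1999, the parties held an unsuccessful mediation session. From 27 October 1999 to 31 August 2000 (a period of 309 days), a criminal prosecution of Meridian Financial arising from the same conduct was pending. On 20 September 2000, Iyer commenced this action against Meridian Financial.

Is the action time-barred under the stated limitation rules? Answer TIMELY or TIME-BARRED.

Accrual is tied to discovery, so the period began on 20 November 1998 rather than on 21 June 1997 when the act occurred.
6 months from 20 November 1998 is 20 May 1999.
Because the automatic bankruptcy stay ran from 3 January 1999 to 4 October 1999, the deadline is extended by 274 days to 18 February 2000.
Because the pending criminal prosecution ran from 27 October 1999 to 31 August 2000, the deadline is extended by 309 days to 23 December 2000.
Nothing else in the chronology tolls or restarts the period.
Filing on 20 September 2000 beat the 23 December 2000 deadline — the action is timely.

TIMELY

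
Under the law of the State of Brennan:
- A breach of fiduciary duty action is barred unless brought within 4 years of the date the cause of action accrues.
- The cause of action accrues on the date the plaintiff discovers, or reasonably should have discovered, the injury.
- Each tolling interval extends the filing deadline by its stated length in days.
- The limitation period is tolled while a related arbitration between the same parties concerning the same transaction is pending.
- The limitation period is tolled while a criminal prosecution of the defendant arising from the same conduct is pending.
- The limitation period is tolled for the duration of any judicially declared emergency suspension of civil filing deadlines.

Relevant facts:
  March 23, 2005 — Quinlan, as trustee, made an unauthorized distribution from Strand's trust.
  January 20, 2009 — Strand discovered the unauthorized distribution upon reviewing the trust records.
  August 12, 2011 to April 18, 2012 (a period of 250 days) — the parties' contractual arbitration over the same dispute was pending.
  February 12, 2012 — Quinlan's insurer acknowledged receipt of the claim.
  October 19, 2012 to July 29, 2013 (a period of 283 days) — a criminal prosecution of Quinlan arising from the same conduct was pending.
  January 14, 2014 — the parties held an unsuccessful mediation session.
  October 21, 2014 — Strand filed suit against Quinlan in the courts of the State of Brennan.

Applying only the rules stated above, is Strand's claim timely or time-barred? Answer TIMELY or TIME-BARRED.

TIME-BARRED

Accrual is tied to discovery, so the period began on January 20, 2009 rather than on March 23, 2005 when the act occurred.
Adding the 4 years base period to January 20, 2009 gives a deadline of January 20, 2013, before any tolling.
The pending related arbitration from August 12, 2011 to April 18, 2012 tolled the period for 250 days, extending the deadline to September 27, 2013.
Because the pending criminal prosecution ran from October 19, 2012 to July 29, 2013, the deadline is extended by 283 days to July 7, 2014.
The other events in the timeline have no effect on the limitation period under the stated rules.
Filing on October 21, 2014 missed the July 7, 2014 deadline — the action is time-barred.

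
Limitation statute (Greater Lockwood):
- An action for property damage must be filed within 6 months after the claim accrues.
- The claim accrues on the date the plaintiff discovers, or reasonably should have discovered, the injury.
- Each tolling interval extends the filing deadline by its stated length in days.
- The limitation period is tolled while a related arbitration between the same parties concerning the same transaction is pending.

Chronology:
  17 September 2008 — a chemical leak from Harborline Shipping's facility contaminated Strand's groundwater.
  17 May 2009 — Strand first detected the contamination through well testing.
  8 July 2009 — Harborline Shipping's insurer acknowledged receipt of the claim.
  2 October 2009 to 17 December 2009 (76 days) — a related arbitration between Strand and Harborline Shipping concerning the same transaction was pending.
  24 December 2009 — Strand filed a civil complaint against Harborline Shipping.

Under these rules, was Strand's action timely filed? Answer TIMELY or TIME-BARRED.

TIMELY

Accrual is tied to discovery, so the period began on 17 May 2009 rather than on 17 September 2008 when the act occurred.
The untolled deadline — 6 months after 17 May 2009 — is 17 November 2009.
Because the pending related arbitration ran from 2 October 2009 to 17 December 2009, the deadline is extended by 76 days to 1 February 2010.
The other events in the timeline have no effect on the limitation period under the stated rules.
Filing on 24 December 2009 beat the 1 February 2010 deadline — the action is timely.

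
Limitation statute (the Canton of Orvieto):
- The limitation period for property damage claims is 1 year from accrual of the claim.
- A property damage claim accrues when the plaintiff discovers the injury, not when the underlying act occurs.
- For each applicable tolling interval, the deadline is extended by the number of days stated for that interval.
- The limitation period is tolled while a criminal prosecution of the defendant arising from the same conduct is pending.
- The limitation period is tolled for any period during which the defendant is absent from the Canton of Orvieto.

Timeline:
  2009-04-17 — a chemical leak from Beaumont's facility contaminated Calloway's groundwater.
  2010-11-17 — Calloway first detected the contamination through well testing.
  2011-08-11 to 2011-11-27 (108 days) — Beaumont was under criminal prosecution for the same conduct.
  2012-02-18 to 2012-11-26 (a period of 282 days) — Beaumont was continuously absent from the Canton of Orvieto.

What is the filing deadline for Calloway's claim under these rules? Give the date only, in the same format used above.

2012-12-11

The claim did not accrue until Calloway discovered the injury on 2010-11-17; the 2009-04-17 act date does not start the clock under the stated rule.
The untolled deadline — 1 year after 2010-11-17 — is 2011-11-17.
Because the pending criminal prosecution ran from 2011-08-11 to 2011-11-27, the deadline is extended by 108 days to 2012-03-04.
The period was tolled for 282 days by the defendant's absence from the jurisdiction (2012-02-18 to 2012-11-26), pushing the deadline to 2012-12-11.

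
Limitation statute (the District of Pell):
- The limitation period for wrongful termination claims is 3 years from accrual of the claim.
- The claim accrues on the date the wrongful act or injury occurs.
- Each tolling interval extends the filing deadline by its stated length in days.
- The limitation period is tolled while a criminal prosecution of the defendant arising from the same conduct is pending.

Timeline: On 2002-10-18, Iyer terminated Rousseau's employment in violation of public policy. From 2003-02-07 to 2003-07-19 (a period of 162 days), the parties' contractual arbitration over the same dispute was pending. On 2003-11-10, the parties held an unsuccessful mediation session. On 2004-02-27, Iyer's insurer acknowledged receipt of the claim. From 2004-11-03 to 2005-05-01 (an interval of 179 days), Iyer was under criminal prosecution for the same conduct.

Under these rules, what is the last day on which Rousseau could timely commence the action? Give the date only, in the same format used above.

2006-04-15

The claim accrued on 2002-10-18, the date of the act.
3 years from 2002-10-18 is 2005-10-18.
The pending criminal prosecution from 2004-11-03 to 2005-05-01 tolled the period for 179 days, extending the deadline to 2006-04-15.
The pending related arbitration from 2003-02-07 to 2003-07-19 does not toll the period, because no stated rule makes a pending arbitration a tolling event.
Nothing else in the chronology tolls or restarts the period.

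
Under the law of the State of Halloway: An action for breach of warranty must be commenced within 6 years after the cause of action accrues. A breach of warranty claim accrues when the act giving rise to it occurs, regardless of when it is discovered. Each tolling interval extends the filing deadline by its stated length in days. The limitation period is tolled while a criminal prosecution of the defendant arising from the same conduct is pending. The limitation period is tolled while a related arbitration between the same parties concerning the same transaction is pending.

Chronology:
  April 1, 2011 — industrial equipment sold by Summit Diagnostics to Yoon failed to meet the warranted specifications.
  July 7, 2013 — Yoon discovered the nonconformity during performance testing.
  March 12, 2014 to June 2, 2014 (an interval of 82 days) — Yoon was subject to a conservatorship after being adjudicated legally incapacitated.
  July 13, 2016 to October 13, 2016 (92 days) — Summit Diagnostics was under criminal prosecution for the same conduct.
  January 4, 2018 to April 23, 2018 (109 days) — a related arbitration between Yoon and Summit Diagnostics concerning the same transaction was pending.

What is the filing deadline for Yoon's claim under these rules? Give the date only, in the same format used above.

The claim accrued on April 1, 2011, when the wrongful act occurred; under the stated occurrence rule the July 7, 2013 discovery does not delay accrual.
Adding the 6 years base period to April 1, 2011 gives a deadline of April 1, 2017, before any tolling.
The period was tolled for 92 days by the pending criminal prosecution (July 13, 2016 to October 13, 2016), pushing the deadline to July 2, 2017.
The pending related arbitration starting January 4, 2018 came too late — the period had run on July 2, 2017 — and so does not extend the deadline.
Although the plaintiff's incapacity ran from March 12, 2014 to June 2, 2014, the stated rules do not make that a tolling event, so it is disregarded.

July 2, 2017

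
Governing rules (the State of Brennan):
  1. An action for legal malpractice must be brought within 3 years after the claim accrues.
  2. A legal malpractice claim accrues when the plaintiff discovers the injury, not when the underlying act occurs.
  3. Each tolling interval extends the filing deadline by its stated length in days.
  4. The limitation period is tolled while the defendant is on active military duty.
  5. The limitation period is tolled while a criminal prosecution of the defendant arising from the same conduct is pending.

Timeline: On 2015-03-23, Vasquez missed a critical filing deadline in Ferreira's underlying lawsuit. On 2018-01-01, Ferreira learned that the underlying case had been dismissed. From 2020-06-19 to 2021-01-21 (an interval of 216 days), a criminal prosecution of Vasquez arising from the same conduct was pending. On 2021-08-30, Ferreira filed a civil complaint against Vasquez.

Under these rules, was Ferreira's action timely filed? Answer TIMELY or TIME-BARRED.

Under the discovery rule, the claim accrued on 2018-01-01, when Ferreira discovered the injury — not on the 2015-03-23 date of the underlying act.
3 years from 2018-01-01 is 2021-01-01.
The pending criminal prosecution from 2020-06-19 to 2021-01-21 tolled the period for 216 days, extending the deadline to 2021-08-05.
Filing on 2021-08-30 missed the 2021-08-05 deadline — the action is time-barred.

TIME-BARRED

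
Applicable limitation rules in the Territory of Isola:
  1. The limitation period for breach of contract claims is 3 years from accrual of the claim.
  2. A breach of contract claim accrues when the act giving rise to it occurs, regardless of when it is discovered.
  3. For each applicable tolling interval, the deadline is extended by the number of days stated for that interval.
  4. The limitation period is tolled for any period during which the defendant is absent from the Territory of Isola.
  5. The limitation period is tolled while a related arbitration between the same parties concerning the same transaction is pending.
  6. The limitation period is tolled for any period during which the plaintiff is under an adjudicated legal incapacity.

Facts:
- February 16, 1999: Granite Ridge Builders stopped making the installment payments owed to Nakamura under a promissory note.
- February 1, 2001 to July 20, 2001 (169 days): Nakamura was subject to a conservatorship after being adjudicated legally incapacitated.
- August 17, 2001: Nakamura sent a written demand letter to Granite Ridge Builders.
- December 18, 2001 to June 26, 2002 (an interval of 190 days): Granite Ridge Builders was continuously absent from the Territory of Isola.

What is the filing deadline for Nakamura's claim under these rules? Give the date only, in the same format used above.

The claim accrued on February 16, 1999, when the wrongful act occurred.
3 years from February 16, 1999 is February 16, 2002.
Because the plaintiff's legal incapacity ran from February 1, 2001 to July 20, 2001, the deadline is extended by 169 days to August 4, 2002.
The period was tolled for 190 days by the defendant's absence from the jurisdiction (December 18, 2001 to June 26, 2002), pushing the deadline to February 10, 2003.
The other events in the timeline have no effect on the limitation period under the stated rules.

February 10, 2003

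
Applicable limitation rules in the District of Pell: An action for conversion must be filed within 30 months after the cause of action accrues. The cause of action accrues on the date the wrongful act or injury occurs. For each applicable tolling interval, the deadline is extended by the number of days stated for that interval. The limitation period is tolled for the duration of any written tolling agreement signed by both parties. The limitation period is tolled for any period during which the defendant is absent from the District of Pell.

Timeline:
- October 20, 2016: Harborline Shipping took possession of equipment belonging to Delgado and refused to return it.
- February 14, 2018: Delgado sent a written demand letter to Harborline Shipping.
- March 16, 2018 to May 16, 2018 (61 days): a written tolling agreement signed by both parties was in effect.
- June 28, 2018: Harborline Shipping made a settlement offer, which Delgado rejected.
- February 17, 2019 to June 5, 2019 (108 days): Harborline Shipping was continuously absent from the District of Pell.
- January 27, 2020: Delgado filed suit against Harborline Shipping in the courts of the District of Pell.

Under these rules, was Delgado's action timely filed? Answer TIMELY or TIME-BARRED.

The claim accrued on October 20, 2016, when the wrongful act occurred.
The untolled deadline — 30 months after October 20, 2016 — is April 20, 2019.
Because the written tolling agreement ran from March 16, 2018 to May 16, 2018, the deadline is extended by 61 days to June 20, 2019.
The defendant's absence from the jurisdiction from February 17, 2019 to June 5, 2019 tolled the period for 108 days, extending the deadline to October 6, 2019.
None of the other events listed affects the running of the period under the stated rules.
Filing on January 27, 2020 missed the October 6, 2019 deadline — the action is time-barred.

TIME-BARRED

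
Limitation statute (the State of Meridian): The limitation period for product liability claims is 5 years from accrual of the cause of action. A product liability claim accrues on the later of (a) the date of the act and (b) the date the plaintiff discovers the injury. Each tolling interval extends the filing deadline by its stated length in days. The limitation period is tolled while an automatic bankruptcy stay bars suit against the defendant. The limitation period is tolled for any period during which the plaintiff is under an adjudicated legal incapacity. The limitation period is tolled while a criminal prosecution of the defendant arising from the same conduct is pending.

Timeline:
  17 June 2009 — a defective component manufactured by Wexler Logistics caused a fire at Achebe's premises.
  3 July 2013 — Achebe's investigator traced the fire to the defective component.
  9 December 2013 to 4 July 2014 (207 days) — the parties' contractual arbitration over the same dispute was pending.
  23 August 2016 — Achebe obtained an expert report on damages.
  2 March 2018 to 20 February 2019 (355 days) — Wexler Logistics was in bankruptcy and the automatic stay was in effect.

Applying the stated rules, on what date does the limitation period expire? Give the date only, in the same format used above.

Taking the later of the act (17 June 2009) and discovery (3 July 2013), the claim accrued on 3 July 2013.
5 years from 3 July 2013 is 3 July 2018.
Because the automatic bankruptcy stay ran from 2 March 2018 to 20 February 2019, the deadline is extended by 355 days to 23 June 2019.
No stated provision tolls the period for a pending arbitration, so the interval from 9 December 2013 to 4 July 2014 has no effect on the deadline.
None of the other events listed affects the running of the period under the stated rules.

23 June 2019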